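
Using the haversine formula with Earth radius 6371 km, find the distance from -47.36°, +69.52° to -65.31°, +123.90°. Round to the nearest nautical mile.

Δλ = 123.90 − 69.52 = 54.38°.
Δφ = -65.31 − -47.36 = -17.95°.
a = sin²(Δφ/2) + cos φ₁ · cos φ₂ · sin²(Δλ/2) = 0.083416.
c = 2·atan2(√a, √(1−a)) = 0.58599 rad → d = 6371·c ≈ 3733.32 km ≈ 2015.83 nmi.

2016 nmi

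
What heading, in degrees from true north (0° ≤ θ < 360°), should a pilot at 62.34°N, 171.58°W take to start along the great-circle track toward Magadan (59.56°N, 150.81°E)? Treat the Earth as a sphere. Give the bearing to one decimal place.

278.2°

Δλ = 150.81 − -171.58 = 322.39°; wrapped into (−180°, 180°]: -37.61°.
θ = atan2( sin Δλ · cos φ₂ , cos φ₁ · sin φ₂ − sin φ₁ · cos φ₂ · cos Δλ )
  = atan2(-0.30919, 0.04475) = -81.764° → normalised to [0°, 360°): 278.236°.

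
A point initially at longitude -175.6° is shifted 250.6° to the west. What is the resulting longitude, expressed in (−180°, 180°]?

Start at -175.6°; shift −250.6° → -426.2°.
-426.2° lies outside (−180°, 180°]; add 360° → -66.2°.

-66.2°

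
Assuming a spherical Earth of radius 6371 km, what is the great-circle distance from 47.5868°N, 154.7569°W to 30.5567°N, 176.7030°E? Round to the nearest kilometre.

3078 km

Δλ = 176.7030 − -154.7569 = 331.4599°; wrapped into (−180°, 180°]: -28.5401°.
Δφ = 30.5567 − 47.5868 = -17.0301°.
a = sin²(Δφ/2) + cos φ₁ · cos φ₂ · sin²(Δλ/2) = 0.057213.
c = 2·atan2(√a, √(1−a)) = 0.48307 rad → d = 6371·c ≈ 3077.64 km.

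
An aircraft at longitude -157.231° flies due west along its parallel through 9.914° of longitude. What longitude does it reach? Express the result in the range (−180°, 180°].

-167.145°

Start at -157.231°; shift −9.914° → -167.145°.
-167.145° already lies in (−180°, 180°].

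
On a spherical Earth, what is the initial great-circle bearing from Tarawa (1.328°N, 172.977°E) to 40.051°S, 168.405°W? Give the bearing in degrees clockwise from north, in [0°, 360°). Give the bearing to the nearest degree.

Δλ = -168.405 − 172.977 = -341.382°; wrapped into (−180°, 180°]: 18.618°.
θ = atan2( sin Δλ · cos φ₂ , cos φ₁ · sin φ₂ − sin φ₁ · cos φ₂ · cos Δλ )
  = atan2(0.24438, -0.66011) = 159.685° → normalised to [0°, 360°): 159.685°.

160°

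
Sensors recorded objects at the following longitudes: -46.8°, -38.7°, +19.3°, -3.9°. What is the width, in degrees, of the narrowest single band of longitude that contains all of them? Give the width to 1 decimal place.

Sort the longitudes: -46.8°, -38.7°, -3.9°, +19.3°.
Eastward gaps between consecutive values (wrapping around): 8.1°, 34.8°, 23.2°, 293.9°.
Largest gap = 293.9° ⇒ minimal covering band is its complement: 360° − 293.9° = 66.1°.
Band runs from -46.8° eastward to +19.3°.

66.1°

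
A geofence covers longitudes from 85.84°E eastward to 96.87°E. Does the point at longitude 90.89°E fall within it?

Yes

Band width going east from +85.84° to +96.87°: ((96.87 − 85.84) mod 360) = 11.03°.
Offset of +90.89° east of the west edge: ((90.89 − 85.84) mod 360) = 5.05°.
5.05° ≤ 11.03° ⇒ inside.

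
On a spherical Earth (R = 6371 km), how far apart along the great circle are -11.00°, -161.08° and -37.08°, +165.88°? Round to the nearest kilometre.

4393 km

Δλ = 165.88 − -161.08 = 326.96°; wrapped into (−180°, 180°]: -33.04°.
Δφ = -37.08 − -11.00 = -26.08°.
a = sin²(Δφ/2) + cos φ₁ · cos φ₂ · sin²(Δλ/2) = 0.114230.
c = 2·atan2(√a, √(1−a)) = 0.68954 rad → d = 6371·c ≈ 4393.05 km.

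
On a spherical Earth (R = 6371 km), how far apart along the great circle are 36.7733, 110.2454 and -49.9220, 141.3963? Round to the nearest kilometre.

10114 km

Δλ = 141.3963 − 110.2454 = 31.1509°.
Δφ = -49.9220 − 36.7733 = -86.6953°.
a = sin²(Δφ/2) + cos φ₁ · cos φ₂ · sin²(Δλ/2) = 0.508358.
c = 2·atan2(√a, √(1−a)) = 1.58751 rad → d = 6371·c ≈ 10114.05 km.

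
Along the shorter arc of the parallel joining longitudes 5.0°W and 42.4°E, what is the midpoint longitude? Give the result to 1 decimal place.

18.7°E

Signed shortest Δλ from -5.0° to +42.4° is +47.4°.
Midpoint longitude = -5.0° + (+47.4°)/2 = -5.0° + 23.7° = +18.7°.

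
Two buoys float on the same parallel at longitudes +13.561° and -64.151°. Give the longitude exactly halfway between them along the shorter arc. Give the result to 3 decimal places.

Signed shortest Δλ from +13.561° to -64.151° is -77.712°.
Midpoint longitude = +13.561° + (-77.712°)/2 = +13.561° − 38.856° = -25.295°.

-25.295°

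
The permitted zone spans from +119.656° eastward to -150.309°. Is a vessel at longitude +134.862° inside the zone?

Yes

Band width going east from +119.656° to -150.309°: ((-150.309 − 119.656) mod 360) = 90.035°.
Offset of +134.862° east of the west edge: ((134.862 − 119.656) mod 360) = 15.206°.
15.206° ≤ 90.035° ⇒ inside.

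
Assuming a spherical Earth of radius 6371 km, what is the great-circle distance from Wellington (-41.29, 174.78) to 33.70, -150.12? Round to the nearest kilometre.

9078 km

Δλ = -150.12 − 174.78 = -324.90°; wrapped into (−180°, 180°]: 35.10°.
Δφ = 33.70 − -41.29 = 74.99°.
a = sin²(Δφ/2) + cos φ₁ · cos φ₂ · sin²(Δλ/2) = 0.427345.
c = 2·atan2(√a, √(1−a)) = 1.42497 rad → d = 6371·c ≈ 9078.48 km.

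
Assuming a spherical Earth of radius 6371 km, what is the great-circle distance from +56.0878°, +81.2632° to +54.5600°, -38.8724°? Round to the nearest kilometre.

6570 km

Δλ = -38.8724 − 81.2632 = -120.1356°.
Δφ = 54.5600 − 56.0878 = -1.5278°.
a = sin²(Δφ/2) + cos φ₁ · cos φ₂ · sin²(Δλ/2) = 0.243142.
c = 2·atan2(√a, √(1−a)) = 1.03129 rad → d = 6371·c ≈ 6570.33 km.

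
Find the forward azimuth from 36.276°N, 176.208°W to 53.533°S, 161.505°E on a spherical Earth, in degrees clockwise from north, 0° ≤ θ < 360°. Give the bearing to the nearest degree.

193°

Δλ = 161.505 − -176.208 = 337.713°; wrapped into (−180°, 180°]: -22.287°.
θ = atan2( sin Δλ · cos φ₂ , cos φ₁ · sin φ₂ − sin φ₁ · cos φ₂ · cos Δλ )
  = atan2(-0.22541, -0.97372) = -166.966° → normalised to [0°, 360°): 193.034°.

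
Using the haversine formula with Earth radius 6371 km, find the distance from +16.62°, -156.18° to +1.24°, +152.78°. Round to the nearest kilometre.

Δλ = 152.78 − -156.18 = 308.96°; wrapped into (−180°, 180°]: -51.04°.
Δφ = 1.24 − 16.62 = -15.38°.
a = sin²(Δφ/2) + cos φ₁ · cos φ₂ · sin²(Δλ/2) = 0.195721.
c = 2·atan2(√a, √(1−a)) = 0.91655 rad → d = 6371·c ≈ 5839.37 km.

5839 km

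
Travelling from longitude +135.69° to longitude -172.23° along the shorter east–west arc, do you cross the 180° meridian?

Yes

Naïve |-172.23 − 135.69| = 307.92° > 180°, so the shorter arc goes the other way round — across 180°.
Signed shortest Δλ = ((-172.23 − 135.69 + 180) mod 360) − 180 = 52.08°.
Going east by 52.08° from +135.69° passes through 180° before reaching -172.23°.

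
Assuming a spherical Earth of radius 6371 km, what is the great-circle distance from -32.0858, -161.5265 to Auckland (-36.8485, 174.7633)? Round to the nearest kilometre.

2231 km

Δλ = 174.7633 − -161.5265 = 336.2898°; wrapped into (−180°, 180°]: -23.7102°.
Δφ = -36.8485 − -32.0858 = -4.7627°.
a = sin²(Δφ/2) + cos φ₁ · cos φ₂ · sin²(Δλ/2) = 0.030341.
c = 2·atan2(√a, √(1−a)) = 0.35016 rad → d = 6371·c ≈ 2230.86 km.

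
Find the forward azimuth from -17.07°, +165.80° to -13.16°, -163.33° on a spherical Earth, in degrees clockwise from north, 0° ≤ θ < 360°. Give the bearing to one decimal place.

86.8°

Δλ = -163.33 − 165.80 = -329.13°; wrapped into (−180°, 180°]: 30.87°.
θ = atan2( sin Δλ · cos φ₂ , cos φ₁ · sin φ₂ − sin φ₁ · cos φ₂ · cos Δλ )
  = atan2(0.49962, 0.02770) = 86.827° → normalised to [0°, 360°): 86.827°.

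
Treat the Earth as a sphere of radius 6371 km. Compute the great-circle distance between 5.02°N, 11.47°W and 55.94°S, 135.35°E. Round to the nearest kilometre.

Δλ = 135.35 − -11.47 = 146.82°.
Δφ = -55.94 − 5.02 = -60.96°.
a = sin²(Δφ/2) + cos φ₁ · cos φ₂ · sin²(Δλ/2) = 0.769720.
c = 2·atan2(√a, √(1−a)) = 2.14057 rad → d = 6371·c ≈ 13637.56 km.

13638 km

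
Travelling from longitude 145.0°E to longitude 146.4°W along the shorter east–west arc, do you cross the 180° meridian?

Yes

Naïve |-146.4 − 145.0| = 291.4° > 180°, so the shorter arc goes the other way round — across 180°.
Signed shortest Δλ = ((-146.4 − 145.0 + 180) mod 360) − 180 = 68.6°.
Going east by 68.6° from +145.0° passes through 180° before reaching -146.4°.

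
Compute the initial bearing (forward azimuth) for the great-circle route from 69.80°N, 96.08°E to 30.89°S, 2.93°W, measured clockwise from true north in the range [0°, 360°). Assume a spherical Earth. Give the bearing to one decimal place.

Δλ = -2.93 − 96.08 = -99.01°.
θ = atan2( sin Δλ · cos φ₂ , cos φ₁ · sin φ₂ − sin φ₁ · cos φ₂ · cos Δλ )
  = atan2(-0.84757, -0.05115) = -93.453° → normalised to [0°, 360°): 266.547°.

266.5°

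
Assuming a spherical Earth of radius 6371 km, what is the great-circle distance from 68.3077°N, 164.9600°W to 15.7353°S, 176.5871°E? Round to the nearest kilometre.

Δλ = 176.5871 − -164.9600 = 341.5471°; wrapped into (−180°, 180°]: -18.4529°.
Δφ = -15.7353 − 68.3077 = -84.0430°.
a = sin²(Δφ/2) + cos φ₁ · cos φ₂ · sin²(Δλ/2) = 0.457255.
c = 2·atan2(√a, √(1−a)) = 1.48520 rad → d = 6371·c ≈ 9462.22 km.

9462 km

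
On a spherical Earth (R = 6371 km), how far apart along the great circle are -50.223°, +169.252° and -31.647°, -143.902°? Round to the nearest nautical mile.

Δλ = -143.902 − 169.252 = -313.154°; wrapped into (−180°, 180°]: 46.846°.
Δφ = -31.647 − -50.223 = 18.576°.
a = sin²(Δφ/2) + cos φ₁ · cos φ₂ · sin²(Δλ/2) = 0.112116.
c = 2·atan2(√a, √(1−a)) = 0.68286 rad → d = 6371·c ≈ 4350.53 km ≈ 2349.10 nmi.

2349 nmi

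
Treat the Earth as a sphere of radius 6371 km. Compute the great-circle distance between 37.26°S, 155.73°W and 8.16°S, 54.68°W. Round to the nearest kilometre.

Δλ = -54.68 − -155.73 = 101.05°.
Δφ = -8.16 − -37.26 = 29.10°.
a = sin²(Δφ/2) + cos φ₁ · cos φ₂ · sin²(Δλ/2) = 0.532534.
c = 2·atan2(√a, √(1−a)) = 1.63591 rad → d = 6371·c ≈ 10422.38 km.

10422 km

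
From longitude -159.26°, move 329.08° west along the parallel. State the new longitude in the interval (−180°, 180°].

Start at -159.26°; shift −329.08° → -488.34°.
-488.34° lies outside (−180°, 180°]; add 360° → -128.34°.

-128.34°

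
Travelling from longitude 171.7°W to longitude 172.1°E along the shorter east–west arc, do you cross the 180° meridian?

Naïve |172.1 − -171.7| = 343.8° > 180°, so the shorter arc goes the other way round — across 180°.
Signed shortest Δλ = ((172.1 − -171.7 + 180) mod 360) − 180 = -16.2°.
Going west by 16.2° from -171.7° passes through 180° before reaching +172.1°.

Yes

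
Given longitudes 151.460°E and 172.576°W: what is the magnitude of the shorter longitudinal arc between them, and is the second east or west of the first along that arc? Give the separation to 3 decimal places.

35.964° east

Raw difference: -172.576 − 151.460 = -324.036°.
Normalise into (−180°, 180°]: -324.036° + 360° = 35.964°.
Positive ⇒ the second point lies to the east; separation 35.964°.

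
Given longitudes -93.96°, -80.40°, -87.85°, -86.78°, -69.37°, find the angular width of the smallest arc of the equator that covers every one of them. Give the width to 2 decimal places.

24.59°

Sort the longitudes: -93.96°, -87.85°, -86.78°, -80.40°, -69.37°.
Eastward gaps between consecutive values (wrapping around): 6.11°, 1.07°, 6.38°, 11.03°, 335.41°.
Largest gap = 335.41° ⇒ minimal covering band is its complement: 360° − 335.41° = 24.59°.
Band runs from -93.96° eastward to -69.37°.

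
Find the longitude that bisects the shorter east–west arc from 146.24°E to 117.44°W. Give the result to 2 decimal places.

Signed shortest Δλ from +146.24° to -117.44° is +96.32°.
Midpoint longitude = +146.24° + (+96.32°)/2 = +146.24° + 48.16° = +194.40°.
Normalise into (−180°, 180°]: -165.60°.
(The naïve average (+146.24 + -117.44)/2 = 14.4° is on the wrong side of the globe.)

165.60°W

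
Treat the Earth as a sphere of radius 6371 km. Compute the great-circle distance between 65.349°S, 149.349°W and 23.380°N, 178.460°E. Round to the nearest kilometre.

10241 km

Δλ = 178.460 − -149.349 = 327.809°; wrapped into (−180°, 180°]: -32.191°.
Δφ = 23.380 − -65.349 = 88.729°.
a = sin²(Δφ/2) + cos φ₁ · cos φ₂ · sin²(Δλ/2) = 0.518335.
c = 2·atan2(√a, √(1−a)) = 1.60748 rad → d = 6371·c ≈ 10241.22 km.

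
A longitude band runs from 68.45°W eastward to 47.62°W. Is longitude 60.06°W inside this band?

Yes

Band width going east from -68.45° to -47.62°: ((-47.62 − -68.45) mod 360) = 20.83°.
Offset of -60.06° east of the west edge: ((-60.06 − -68.45) mod 360) = 8.39°.
8.39° ≤ 20.83° ⇒ inside.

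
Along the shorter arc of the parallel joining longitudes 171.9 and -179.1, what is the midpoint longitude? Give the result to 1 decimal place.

Signed shortest Δλ from +171.9° to -179.1° is +9.0°.
Midpoint longitude = +171.9° + (+9.0°)/2 = +171.9° + 4.5° = +176.4°.
(The naïve average (+171.9 + -179.1)/2 = -3.6° is on the wrong side of the globe.)

+176.4°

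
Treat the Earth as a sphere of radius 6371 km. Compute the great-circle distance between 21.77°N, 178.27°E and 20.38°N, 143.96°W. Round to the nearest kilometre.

Δλ = -143.96 − 178.27 = -322.23°; wrapped into (−180°, 180°]: 37.77°.
Δφ = 20.38 − 21.77 = -1.39°.
a = sin²(Δφ/2) + cos φ₁ · cos φ₂ · sin²(Δλ/2) = 0.091348.
c = 2·atan2(√a, √(1−a)) = 0.61408 rad → d = 6371·c ≈ 3912.29 km.

3912 km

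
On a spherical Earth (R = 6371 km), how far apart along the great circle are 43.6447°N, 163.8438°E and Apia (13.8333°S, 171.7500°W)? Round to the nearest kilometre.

6855 km

Δλ = -171.7500 − 163.8438 = -335.5938°; wrapped into (−180°, 180°]: 24.4062°.
Δφ = -13.8333 − 43.6447 = -57.4780°.
a = sin²(Δφ/2) + cos φ₁ · cos φ₂ · sin²(Δλ/2) = 0.262583.
c = 2·atan2(√a, √(1−a)) = 1.07602 rad → d = 6371·c ≈ 6855.33 km.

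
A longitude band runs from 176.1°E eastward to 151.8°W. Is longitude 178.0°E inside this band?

Yes

Band width going east from +176.1° to -151.8°: ((-151.8 − 176.1) mod 360) = 32.1°.
Offset of +178.0° east of the west edge: ((178.0 − 176.1) mod 360) = 1.9°.
1.9° ≤ 32.1° ⇒ inside.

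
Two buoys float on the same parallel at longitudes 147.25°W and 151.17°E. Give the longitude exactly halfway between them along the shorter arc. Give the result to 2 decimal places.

178.04°W

Signed shortest Δλ from -147.25° to +151.17° is -61.58°.
Midpoint longitude = -147.25° + (-61.58°)/2 = -147.25° − 30.79° = -178.04°.
(The naïve average (-147.25 + +151.17)/2 = 1.96° is on the wrong side of the globe.)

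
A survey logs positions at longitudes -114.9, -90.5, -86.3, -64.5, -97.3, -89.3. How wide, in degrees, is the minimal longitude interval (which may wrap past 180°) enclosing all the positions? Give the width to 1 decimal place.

Sort the longitudes: -114.9°, -97.3°, -90.5°, -89.3°, -86.3°, -64.5°.
Eastward gaps between consecutive values (wrapping around): 17.6°, 6.8°, 1.2°, 3.0°, 21.8°, 309.6°.
Largest gap = 309.6° ⇒ minimal covering band is its complement: 360° − 309.6° = 50.4°.
Band runs from -114.9° eastward to -64.5°.

50.4°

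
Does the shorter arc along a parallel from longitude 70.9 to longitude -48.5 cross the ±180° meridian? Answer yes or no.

Signed shortest Δλ = ((-48.5 − 70.9 + 180) mod 360) − 180 = -119.4°.
Going west by 119.4° from +70.9° reaches -48.5° without touching 180°.

No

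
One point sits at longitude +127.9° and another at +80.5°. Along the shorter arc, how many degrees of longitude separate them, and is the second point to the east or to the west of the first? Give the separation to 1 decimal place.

Raw difference: 80.5 − 127.9 = -47.4°.
Normalise into (−180°, 180°]: -47.4° stays -47.4°.
Negative ⇒ the second point lies to the west; separation 47.4°.

47.4° west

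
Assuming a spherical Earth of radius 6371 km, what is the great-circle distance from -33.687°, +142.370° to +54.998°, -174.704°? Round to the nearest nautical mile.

Δλ = -174.704 − 142.370 = -317.074°; wrapped into (−180°, 180°]: 42.926°.
Δφ = 54.998 − -33.687 = 88.685°.
a = sin²(Δφ/2) + cos φ₁ · cos φ₂ · sin²(Δλ/2) = 0.552426.
c = 2·atan2(√a, √(1−a)) = 1.67584 rad → d = 6371·c ≈ 10676.78 km ≈ 5765.00 nmi.

5765 nmi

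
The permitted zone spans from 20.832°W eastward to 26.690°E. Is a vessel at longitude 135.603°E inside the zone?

No

Band width going east from -20.832° to +26.690°: ((26.690 − -20.832) mod 360) = 47.522°.
Offset of +135.603° east of the west edge: ((135.603 − -20.832) mod 360) = 156.435°.
156.435° > 47.522° ⇒ outside.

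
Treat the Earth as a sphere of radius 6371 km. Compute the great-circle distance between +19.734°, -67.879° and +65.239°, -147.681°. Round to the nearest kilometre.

7549 km

Δλ = -147.681 − -67.879 = -79.802°.
Δφ = 65.239 − 19.734 = 45.505°.
a = sin²(Δφ/2) + cos φ₁ · cos φ₂ · sin²(Δλ/2) = 0.311795.
c = 2·atan2(√a, √(1−a)) = 1.18488 rad → d = 6371·c ≈ 7548.85 km.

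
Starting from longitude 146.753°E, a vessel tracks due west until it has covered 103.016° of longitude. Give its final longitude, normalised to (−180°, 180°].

43.737°E

Start at +146.753°; shift −103.016° → +43.737°.
+43.737° already lies in (−180°, 180°].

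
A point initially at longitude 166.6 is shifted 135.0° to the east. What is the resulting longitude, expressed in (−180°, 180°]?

Start at +166.6°; shift +135.0° → +301.6°.
+301.6° lies outside (−180°, 180°]; subtract 360° → -58.4°.

-58.4°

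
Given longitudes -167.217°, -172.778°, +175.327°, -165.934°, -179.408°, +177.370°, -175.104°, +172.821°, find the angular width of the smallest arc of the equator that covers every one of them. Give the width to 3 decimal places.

Sort the longitudes: -179.408°, -175.104°, -172.778°, -167.217°, -165.934°, +172.821°, +175.327°, +177.370°.
Eastward gaps between consecutive values (wrapping around): 4.304°, 2.326°, 5.561°, 1.283°, 338.755°, 2.506°, 2.043°, 3.222°.
Largest gap = 338.755° ⇒ minimal covering band is its complement: 360° − 338.755° = 21.245°.
Band runs from +172.821° eastward to -165.934°, crossing the antimeridian.

21.245°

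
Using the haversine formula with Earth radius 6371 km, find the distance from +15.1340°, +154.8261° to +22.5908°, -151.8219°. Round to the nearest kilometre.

5647 km

Δλ = -151.8219 − 154.8261 = -306.6480°; wrapped into (−180°, 180°]: 53.3520°.
Δφ = 22.5908 − 15.1340 = 7.4568°.
a = sin²(Δφ/2) + cos φ₁ · cos φ₂ · sin²(Δλ/2) = 0.183861.
c = 2·atan2(√a, √(1−a)) = 0.88631 rad → d = 6371·c ≈ 5646.66 km.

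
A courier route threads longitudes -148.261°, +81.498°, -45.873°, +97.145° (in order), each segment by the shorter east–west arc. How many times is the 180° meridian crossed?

Leg 1: -148.261° → +81.498°, shortest Δλ = -130.241° (west) — crosses 180°.
Leg 2: +81.498° → -45.873°, shortest Δλ = -127.371° (west) — does not cross 180°.
Leg 3: -45.873° → +97.145°, shortest Δλ = 143.018° (east) — does not cross 180°.
Total crossings: 1.

1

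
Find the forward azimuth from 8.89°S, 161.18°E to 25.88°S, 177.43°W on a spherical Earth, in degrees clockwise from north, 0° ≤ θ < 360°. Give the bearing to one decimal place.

132.6°

Δλ = -177.43 − 161.18 = -338.61°; wrapped into (−180°, 180°]: 21.39°.
θ = atan2( sin Δλ · cos φ₂ , cos φ₁ · sin φ₂ − sin φ₁ · cos φ₂ · cos Δλ )
  = atan2(0.32814, -0.30178) = 132.604° → normalised to [0°, 360°): 132.604°.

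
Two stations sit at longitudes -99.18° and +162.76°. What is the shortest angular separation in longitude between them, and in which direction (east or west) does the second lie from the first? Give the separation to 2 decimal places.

98.06° west

Raw difference: 162.76 − -99.18 = 261.94°.
Normalise into (−180°, 180°]: 261.94° − 360° = -98.06°.
Negative ⇒ the second point lies to the west; separation 98.06°.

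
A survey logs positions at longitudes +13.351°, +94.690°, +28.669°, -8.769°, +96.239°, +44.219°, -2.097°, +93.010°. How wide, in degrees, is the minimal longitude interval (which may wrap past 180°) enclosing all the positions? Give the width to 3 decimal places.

Sort the longitudes: -8.769°, -2.097°, +13.351°, +28.669°, +44.219°, +93.010°, +94.690°, +96.239°.
Eastward gaps between consecutive values (wrapping around): 6.672°, 15.448°, 15.318°, 15.550°, 48.791°, 1.680°, 1.549°, 254.992°.
Largest gap = 254.992° ⇒ minimal covering band is its complement: 360° − 254.992° = 105.008°.
Band runs from -8.769° eastward to +96.239°.

105.008°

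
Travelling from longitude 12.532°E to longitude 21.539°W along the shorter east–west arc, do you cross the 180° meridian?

Signed shortest Δλ = ((-21.539 − 12.532 + 180) mod 360) − 180 = -34.071°.
Going west by 34.071° from +12.532° reaches -21.539° without touching 180°.

No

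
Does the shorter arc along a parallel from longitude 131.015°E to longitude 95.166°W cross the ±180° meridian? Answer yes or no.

Naïve |-95.166 − 131.015| = 226.181° > 180°, so the shorter arc goes the other way round — across 180°.
Signed shortest Δλ = ((-95.166 − 131.015 + 180) mod 360) − 180 = 133.819°.
Going east by 133.819° from +131.015° passes through 180° before reaching -95.166°.

Yes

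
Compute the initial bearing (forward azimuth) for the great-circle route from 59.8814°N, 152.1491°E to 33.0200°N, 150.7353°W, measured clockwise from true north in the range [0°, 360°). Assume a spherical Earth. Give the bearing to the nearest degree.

100°

Δλ = -150.7353 − 152.1491 = -302.8844°; wrapped into (−180°, 180°]: 57.1156°.
θ = atan2( sin Δλ · cos φ₂ , cos φ₁ · sin φ₂ − sin φ₁ · cos φ₂ · cos Δλ )
  = atan2(0.70413, -0.12034) = 99.699° → normalised to [0°, 360°): 99.699°.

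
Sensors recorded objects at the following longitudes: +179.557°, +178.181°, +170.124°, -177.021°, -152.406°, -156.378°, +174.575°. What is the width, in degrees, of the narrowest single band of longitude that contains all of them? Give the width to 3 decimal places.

Sort the longitudes: -177.021°, -156.378°, -152.406°, +170.124°, +174.575°, +178.181°, +179.557°.
Eastward gaps between consecutive values (wrapping around): 20.643°, 3.972°, 322.530°, 4.451°, 3.606°, 1.376°, 3.422°.
Largest gap = 322.530° ⇒ minimal covering band is its complement: 360° − 322.530° = 37.470°.
Band runs from +170.124° eastward to -152.406°, crossing the antimeridian.

37.470°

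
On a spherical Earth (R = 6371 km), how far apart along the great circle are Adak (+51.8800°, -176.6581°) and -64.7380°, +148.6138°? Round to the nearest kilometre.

Δλ = 148.6138 − -176.6581 = 325.2719°; wrapped into (−180°, 180°]: -34.7281°.
Δφ = -64.7380 − 51.8800 = -116.6180°.
a = sin²(Δφ/2) + cos φ₁ · cos φ₂ · sin²(Δλ/2) = 0.747484.
c = 2·atan2(√a, √(1−a)) = 2.08859 rad → d = 6371·c ≈ 13306.44 km.

13306 km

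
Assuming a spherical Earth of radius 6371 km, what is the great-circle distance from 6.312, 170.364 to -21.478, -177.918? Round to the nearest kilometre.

Δλ = -177.918 − 170.364 = -348.282°; wrapped into (−180°, 180°]: 11.718°.
Δφ = -21.478 − 6.312 = -27.790°.
a = sin²(Δφ/2) + cos φ₁ · cos φ₂ · sin²(Δλ/2) = 0.067307.
c = 2·atan2(√a, √(1−a)) = 0.52488 rad → d = 6371·c ≈ 3343.98 km.

3344 km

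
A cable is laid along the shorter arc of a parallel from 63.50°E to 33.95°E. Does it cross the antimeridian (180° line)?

Signed shortest Δλ = ((33.95 − 63.50 + 180) mod 360) − 180 = -29.55°.
Going west by 29.55° from +63.50° reaches +33.95° without touching 180°.

No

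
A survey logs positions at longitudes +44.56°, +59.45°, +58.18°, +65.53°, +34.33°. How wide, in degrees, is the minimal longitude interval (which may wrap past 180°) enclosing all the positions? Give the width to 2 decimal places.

31.20°

Sort the longitudes: +34.33°, +44.56°, +58.18°, +59.45°, +65.53°.
Eastward gaps between consecutive values (wrapping around): 10.23°, 13.62°, 1.27°, 6.08°, 328.80°.
Largest gap = 328.80° ⇒ minimal covering band is its complement: 360° − 328.80° = 31.20°.
Band runs from +34.33° eastward to +65.53°.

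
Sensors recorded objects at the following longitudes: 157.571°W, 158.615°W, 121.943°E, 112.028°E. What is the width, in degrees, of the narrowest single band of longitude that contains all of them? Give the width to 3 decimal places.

Sort the longitudes: -158.615°, -157.571°, +112.028°, +121.943°.
Eastward gaps between consecutive values (wrapping around): 1.044°, 269.599°, 9.915°, 79.442°.
Largest gap = 269.599° ⇒ minimal covering band is its complement: 360° − 269.599° = 90.401°.
Band runs from +112.028° eastward to -157.571°, crossing the antimeridian.

90.401°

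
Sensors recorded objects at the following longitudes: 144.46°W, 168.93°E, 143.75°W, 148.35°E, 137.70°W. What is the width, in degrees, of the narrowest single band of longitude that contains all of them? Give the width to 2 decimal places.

73.95°

Sort the longitudes: -144.46°, -143.75°, -137.70°, +148.35°, +168.93°.
Eastward gaps between consecutive values (wrapping around): 0.71°, 6.05°, 286.05°, 20.58°, 46.61°.
Largest gap = 286.05° ⇒ minimal covering band is its complement: 360° − 286.05° = 73.95°.
Band runs from +148.35° eastward to -137.70°, crossing the antimeridian.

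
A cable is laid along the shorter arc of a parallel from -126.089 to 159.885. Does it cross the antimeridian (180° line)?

Naïve |159.885 − -126.089| = 285.974° > 180°, so the shorter arc goes the other way round — across 180°.
Signed shortest Δλ = ((159.885 − -126.089 + 180) mod 360) − 180 = -74.026°.
Going west by 74.026° from -126.089° passes through 180° before reaching +159.885°.

Yes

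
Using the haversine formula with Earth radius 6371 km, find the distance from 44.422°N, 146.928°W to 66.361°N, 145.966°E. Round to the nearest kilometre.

Δλ = 145.966 − -146.928 = 292.894°; wrapped into (−180°, 180°]: -67.106°.
Δφ = 66.361 − 44.422 = 21.939°.
a = sin²(Δφ/2) + cos φ₁ · cos φ₂ · sin²(Δλ/2) = 0.123693.
c = 2·atan2(√a, √(1−a)) = 0.71877 rad → d = 6371·c ≈ 4579.30 km.

4579 km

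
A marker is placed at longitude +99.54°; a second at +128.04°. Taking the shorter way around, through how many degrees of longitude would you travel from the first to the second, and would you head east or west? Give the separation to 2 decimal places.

28.50° east

Raw difference: 128.04 − 99.54 = 28.5°.
Normalise into (−180°, 180°]: 28.5° stays 28.5°.
Positive ⇒ the second point lies to the east; separation 28.50°.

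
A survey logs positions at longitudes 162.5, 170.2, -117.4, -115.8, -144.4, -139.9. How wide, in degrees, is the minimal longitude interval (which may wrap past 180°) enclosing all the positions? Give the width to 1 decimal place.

81.7°

Sort the longitudes: -144.4°, -139.9°, -117.4°, -115.8°, +162.5°, +170.2°.
Eastward gaps between consecutive values (wrapping around): 4.5°, 22.5°, 1.6°, 278.3°, 7.7°, 45.4°.
Largest gap = 278.3° ⇒ minimal covering band is its complement: 360° − 278.3° = 81.7°.
Band runs from +162.5° eastward to -115.8°, crossing the antimeridian.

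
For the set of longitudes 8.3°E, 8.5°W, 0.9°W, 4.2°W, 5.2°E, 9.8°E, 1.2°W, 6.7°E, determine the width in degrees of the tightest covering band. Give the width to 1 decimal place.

Sort the longitudes: -8.5°, -4.2°, -1.2°, -0.9°, +5.2°, +6.7°, +8.3°, +9.8°.
Eastward gaps between consecutive values (wrapping around): 4.3°, 3.0°, 0.3°, 6.1°, 1.5°, 1.6°, 1.5°, 341.7°.
Largest gap = 341.7° ⇒ minimal covering band is its complement: 360° − 341.7° = 18.3°.
Band runs from -8.5° eastward to +9.8°.

18.3°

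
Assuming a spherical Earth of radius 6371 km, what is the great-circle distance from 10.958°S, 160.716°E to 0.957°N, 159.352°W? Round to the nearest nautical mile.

Δλ = -159.352 − 160.716 = -320.068°; wrapped into (−180°, 180°]: 39.932°.
Δφ = 0.957 − -10.958 = 11.915°.
a = sin²(Δφ/2) + cos φ₁ · cos φ₂ · sin²(Δλ/2) = 0.125227.
c = 2·atan2(√a, √(1−a)) = 0.72342 rad → d = 6371·c ≈ 4608.92 km ≈ 2488.62 nmi.

2489 nmi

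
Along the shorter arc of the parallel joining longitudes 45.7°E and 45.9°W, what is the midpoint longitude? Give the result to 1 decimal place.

0.1°W

Signed shortest Δλ from +45.7° to -45.9° is -91.6°.
Midpoint longitude = +45.7° + (-91.6°)/2 = +45.7° − 45.8° = -0.1°.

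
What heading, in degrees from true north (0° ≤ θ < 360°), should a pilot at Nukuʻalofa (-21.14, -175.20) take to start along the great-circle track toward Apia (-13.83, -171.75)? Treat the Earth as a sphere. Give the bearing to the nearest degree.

Δλ = -171.75 − -175.20 = 3.45°.
θ = atan2( sin Δλ · cos φ₂ , cos φ₁ · sin φ₂ − sin φ₁ · cos φ₂ · cos Δλ )
  = atan2(0.05843, 0.12660) = 24.775° → normalised to [0°, 360°): 24.775°.

25°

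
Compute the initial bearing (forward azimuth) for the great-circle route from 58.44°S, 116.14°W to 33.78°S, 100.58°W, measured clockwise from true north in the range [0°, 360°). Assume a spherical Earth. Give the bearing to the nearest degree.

Δλ = -100.58 − -116.14 = 15.56°.
θ = atan2( sin Δλ · cos φ₂ , cos φ₁ · sin φ₂ − sin φ₁ · cos φ₂ · cos Δλ )
  = atan2(0.22296, 0.39128) = 29.676° → normalised to [0°, 360°): 29.676°.

30°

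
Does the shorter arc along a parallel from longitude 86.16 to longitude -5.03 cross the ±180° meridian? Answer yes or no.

Signed shortest Δλ = ((-5.03 − 86.16 + 180) mod 360) − 180 = -91.19°.
Going west by 91.19° from +86.16° reaches -5.03° without touching 180°.

No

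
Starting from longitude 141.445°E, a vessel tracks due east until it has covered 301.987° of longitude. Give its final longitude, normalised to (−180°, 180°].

83.432°E

Start at +141.445°; shift +301.987° → +443.432°.
+443.432° lies outside (−180°, 180°]; subtract 360° → +83.432°.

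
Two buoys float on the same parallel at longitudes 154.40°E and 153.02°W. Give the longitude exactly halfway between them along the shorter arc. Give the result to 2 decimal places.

179.31°W

Signed shortest Δλ from +154.40° to -153.02° is +52.58°.
Midpoint longitude = +154.40° + (+52.58°)/2 = +154.40° + 26.29° = +180.69°.
Normalise into (−180°, 180°]: -179.31°.
(The naïve average (+154.40 + -153.02)/2 = 0.69° is on the wrong side of the globe.)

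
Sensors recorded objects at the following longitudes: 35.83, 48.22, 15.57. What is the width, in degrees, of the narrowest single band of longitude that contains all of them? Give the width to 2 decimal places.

32.65°

Sort the longitudes: +15.57°, +35.83°, +48.22°.
Eastward gaps between consecutive values (wrapping around): 20.26°, 12.39°, 327.35°.
Largest gap = 327.35° ⇒ minimal covering band is its complement: 360° − 327.35° = 32.65°.
Band runs from +15.57° eastward to +48.22°.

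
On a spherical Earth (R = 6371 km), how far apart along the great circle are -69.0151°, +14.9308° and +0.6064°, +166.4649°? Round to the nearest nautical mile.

Δλ = 166.4649 − 14.9308 = 151.5341°.
Δφ = 0.6064 − -69.0151 = 69.6215°.
a = sin²(Δφ/2) + cos φ₁ · cos φ₂ · sin²(Δλ/2) = 0.662345.
c = 2·atan2(√a, √(1−a)) = 1.90148 rad → d = 6371·c ≈ 12114.33 km ≈ 6541.21 nmi.

6541 nmi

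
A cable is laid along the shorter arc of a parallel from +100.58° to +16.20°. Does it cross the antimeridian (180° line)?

No

Signed shortest Δλ = ((16.20 − 100.58 + 180) mod 360) − 180 = -84.38°.
Going west by 84.38° from +100.58° reaches +16.20° without touching 180°.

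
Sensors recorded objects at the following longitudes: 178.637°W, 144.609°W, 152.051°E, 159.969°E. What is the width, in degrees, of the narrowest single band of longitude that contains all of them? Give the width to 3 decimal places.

63.340°

Sort the longitudes: -178.637°, -144.609°, +152.051°, +159.969°.
Eastward gaps between consecutive values (wrapping around): 34.028°, 296.660°, 7.918°, 21.394°.
Largest gap = 296.660° ⇒ minimal covering band is its complement: 360° − 296.660° = 63.340°.
Band runs from +152.051° eastward to -144.609°, crossing the antimeridian.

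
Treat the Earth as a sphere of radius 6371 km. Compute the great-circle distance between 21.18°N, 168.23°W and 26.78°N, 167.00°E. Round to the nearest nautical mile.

Δλ = 167.00 − -168.23 = 335.23°; wrapped into (−180°, 180°]: -24.77°.
Δφ = 26.78 − 21.18 = 5.60°.
a = sin²(Δφ/2) + cos φ₁ · cos φ₂ · sin²(Δλ/2) = 0.040680.
c = 2·atan2(√a, √(1−a)) = 0.40617 rad → d = 6371·c ≈ 2587.71 km ≈ 1397.25 nmi.

1397 nmi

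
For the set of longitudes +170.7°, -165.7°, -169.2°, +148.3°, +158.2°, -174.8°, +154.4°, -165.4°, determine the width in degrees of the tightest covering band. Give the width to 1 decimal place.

46.3°

Sort the longitudes: -174.8°, -169.2°, -165.7°, -165.4°, +148.3°, +154.4°, +158.2°, +170.7°.
Eastward gaps between consecutive values (wrapping around): 5.6°, 3.5°, 0.3°, 313.7°, 6.1°, 3.8°, 12.5°, 14.5°.
Largest gap = 313.7° ⇒ minimal covering band is its complement: 360° − 313.7° = 46.3°.
Band runs from +148.3° eastward to -165.4°, crossing the antimeridian.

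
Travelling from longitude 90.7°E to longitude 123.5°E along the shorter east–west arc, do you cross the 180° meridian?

Signed shortest Δλ = ((123.5 − 90.7 + 180) mod 360) − 180 = 32.8°.
Going east by 32.8° from +90.7° reaches +123.5° without touching 180°.

No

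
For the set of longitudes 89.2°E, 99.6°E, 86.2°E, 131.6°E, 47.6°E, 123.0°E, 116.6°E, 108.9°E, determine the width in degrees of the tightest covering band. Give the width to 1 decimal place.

Sort the longitudes: +47.6°, +86.2°, +89.2°, +99.6°, +108.9°, +116.6°, +123.0°, +131.6°.
Eastward gaps between consecutive values (wrapping around): 38.6°, 3.0°, 10.4°, 9.3°, 7.7°, 6.4°, 8.6°, 276.0°.
Largest gap = 276.0° ⇒ minimal covering band is its complement: 360° − 276.0° = 84.0°.
Band runs from +47.6° eastward to +131.6°.

84.0°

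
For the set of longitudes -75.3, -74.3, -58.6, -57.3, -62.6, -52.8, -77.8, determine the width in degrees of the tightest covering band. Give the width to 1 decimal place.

25.0°

Sort the longitudes: -77.8°, -75.3°, -74.3°, -62.6°, -58.6°, -57.3°, -52.8°.
Eastward gaps between consecutive values (wrapping around): 2.5°, 1.0°, 11.7°, 4.0°, 1.3°, 4.5°, 335.0°.
Largest gap = 335.0° ⇒ minimal covering band is its complement: 360° − 335.0° = 25.0°.
Band runs from -77.8° eastward to -52.8°.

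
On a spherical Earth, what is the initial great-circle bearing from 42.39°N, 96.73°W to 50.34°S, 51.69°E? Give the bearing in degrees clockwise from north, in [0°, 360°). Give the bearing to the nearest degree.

121°

Δλ = 51.69 − -96.73 = 148.42°.
θ = atan2( sin Δλ · cos φ₂ , cos φ₁ · sin φ₂ − sin φ₁ · cos φ₂ · cos Δλ )
  = atan2(0.33423, -0.20203) = 121.151° → normalised to [0°, 360°): 121.151°.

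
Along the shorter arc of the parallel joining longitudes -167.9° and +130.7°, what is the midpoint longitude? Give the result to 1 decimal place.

+161.4°

Signed shortest Δλ from -167.9° to +130.7° is -61.4°.
Midpoint longitude = -167.9° + (-61.4°)/2 = -167.9° − 30.7° = -198.6°.
Normalise into (−180°, 180°]: +161.4°.
(The naïve average (-167.9 + +130.7)/2 = -18.6° is on the wrong side of the globe.)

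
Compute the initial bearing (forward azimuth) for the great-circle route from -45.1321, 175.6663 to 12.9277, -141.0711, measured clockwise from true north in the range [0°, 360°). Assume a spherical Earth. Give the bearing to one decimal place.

Δλ = -141.0711 − 175.6663 = -316.7374°; wrapped into (−180°, 180°]: 43.2626°.
θ = atan2( sin Δλ · cos φ₂ , cos φ₁ · sin φ₂ − sin φ₁ · cos φ₂ · cos Δλ )
  = atan2(0.66797, 0.66086) = 45.307° → normalised to [0°, 360°): 45.307°.

45.3°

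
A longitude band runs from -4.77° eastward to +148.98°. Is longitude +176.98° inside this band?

No

Band width going east from -4.77° to +148.98°: ((148.98 − -4.77) mod 360) = 153.75°.
Offset of +176.98° east of the west edge: ((176.98 − -4.77) mod 360) = 181.75°.
181.75° > 153.75° ⇒ outside.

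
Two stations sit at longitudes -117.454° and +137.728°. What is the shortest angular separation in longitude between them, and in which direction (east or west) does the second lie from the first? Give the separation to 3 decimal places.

104.818° west

Raw difference: 137.728 − -117.454 = 255.182°.
Normalise into (−180°, 180°]: 255.182° − 360° = -104.818°.
Negative ⇒ the second point lies to the west; separation 104.818°.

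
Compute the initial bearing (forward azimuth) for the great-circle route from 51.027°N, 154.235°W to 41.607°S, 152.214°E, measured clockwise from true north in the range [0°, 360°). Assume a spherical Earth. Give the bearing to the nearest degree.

218°

Δλ = 152.214 − -154.235 = 306.449°; wrapped into (−180°, 180°]: -53.551°.
θ = atan2( sin Δλ · cos φ₂ , cos φ₁ · sin φ₂ − sin φ₁ · cos φ₂ · cos Δλ )
  = atan2(-0.60145, -0.76300) = -141.752° → normalised to [0°, 360°): 218.248°.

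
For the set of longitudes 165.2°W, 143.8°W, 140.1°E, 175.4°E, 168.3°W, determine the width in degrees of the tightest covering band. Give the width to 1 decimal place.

76.1°

Sort the longitudes: -168.3°, -165.2°, -143.8°, +140.1°, +175.4°.
Eastward gaps between consecutive values (wrapping around): 3.1°, 21.4°, 283.9°, 35.3°, 16.3°.
Largest gap = 283.9° ⇒ minimal covering band is its complement: 360° − 283.9° = 76.1°.
Band runs from +140.1° eastward to -143.8°, crossing the antimeridian.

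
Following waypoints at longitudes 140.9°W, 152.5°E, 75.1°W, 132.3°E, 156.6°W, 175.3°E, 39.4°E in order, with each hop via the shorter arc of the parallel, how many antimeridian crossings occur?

Leg 1: -140.9° → +152.5°, shortest Δλ = -66.6° (west) — crosses 180°.
Leg 2: +152.5° → -75.1°, shortest Δλ = 132.4° (east) — crosses 180°.
Leg 3: -75.1° → +132.3°, shortest Δλ = -152.6° (west) — crosses 180°.
Leg 4: +132.3° → -156.6°, shortest Δλ = 71.1° (east) — crosses 180°.
Leg 5: -156.6° → +175.3°, shortest Δλ = -28.1° (west) — crosses 180°.
Leg 6: +175.3° → +39.4°, shortest Δλ = -135.9° (west) — does not cross 180°.
Total crossings: 5.

5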